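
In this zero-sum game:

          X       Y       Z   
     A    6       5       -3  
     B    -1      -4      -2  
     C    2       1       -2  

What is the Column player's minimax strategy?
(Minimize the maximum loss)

Column should play Z, value = -2

Work:
Column player minimizes Row's maximum payoff:
Column X: max payoff to Row = 6
Column Y: max payoff to Row = 5
Column Z: max payoff to Row = -2
Minimum is -2, achieved by column Z.
Minimax strategy: Z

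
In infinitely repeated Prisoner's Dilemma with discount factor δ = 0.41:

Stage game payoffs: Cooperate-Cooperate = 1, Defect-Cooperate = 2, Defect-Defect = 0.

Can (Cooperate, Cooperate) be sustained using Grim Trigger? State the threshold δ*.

δ* = 0.5; since δ = 0.41 < 0.5, cooperation cannot be sustained

Work:
For Grim Trigger:
Cooperate forever: 1/(1-δ)
Defect then punished: 2 + 0·δ/(1-δ)
Need: 1/(1-δ) ≥ 2 + 0·δ/(1-δ)
Solving: δ ≥ (T-R)/(T-P) = (2-1)/(2-0) = 0.5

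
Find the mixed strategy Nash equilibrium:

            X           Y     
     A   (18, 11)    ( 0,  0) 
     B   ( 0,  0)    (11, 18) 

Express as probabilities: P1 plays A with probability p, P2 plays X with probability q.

p = 0.6207, q = 0.3793

Work:
Find probabilities that make opponent indifferent:
P2 chooses q to make P1 indifferent between A and B
P1 chooses p to make P2 indifferent between X and Y
Mixed NE: P1 plays (A: 0.6207, B: 0.3793), P2 plays (X: 0.3793, Y: 0.6207)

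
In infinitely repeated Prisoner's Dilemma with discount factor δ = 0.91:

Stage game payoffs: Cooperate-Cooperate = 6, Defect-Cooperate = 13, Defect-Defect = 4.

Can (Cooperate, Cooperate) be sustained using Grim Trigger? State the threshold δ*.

δ* = 0.7778; since δ = 0.91 ≥ 0.7778, cooperation can be sustained

Work:
For Grim Trigger:
Cooperate forever: 6/(1-δ)
Defect then punished: 13 + 4·δ/(1-δ)
Need: 6/(1-δ) ≥ 13 + 4·δ/(1-δ)
Solving: δ ≥ (T-R)/(T-P) = (13-6)/(13-4) = 0.7778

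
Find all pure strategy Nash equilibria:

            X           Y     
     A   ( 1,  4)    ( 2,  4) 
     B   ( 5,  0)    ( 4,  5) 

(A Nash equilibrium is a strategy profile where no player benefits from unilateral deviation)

Nash equilibrium: (B, Y)

Work:
Best responses:
  P1 vs X: payoffs [1, 5] → best response B (payoff 5)
  P1 vs Y: payoffs [2, 4] → best response B (payoff 4)
  P2 vs A: payoffs [4, 4] → best response X/Y (payoff 4)
  P2 vs B: payoffs [0, 5] → best response Y (payoff 5)
Mutual best responses: (B,Y) → Nash equilibria.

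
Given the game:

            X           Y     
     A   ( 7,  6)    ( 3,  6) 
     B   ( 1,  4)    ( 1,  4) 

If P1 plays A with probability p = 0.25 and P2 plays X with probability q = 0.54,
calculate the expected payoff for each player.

E[P1] = 2.04, E[P2] = 4.5

Work:
E[P1] = p·q·π₁(A,X) + p·(1-q)·π₁(A,Y) + (1-p)·q·π₁(B,X) + (1-p)·(1-q)·π₁(B,Y)
= 0.25·0.54·7 + 0.25·0.46·3 + 0.75·0.54·1 + 0.75·0.46·1
= 2.04

E[P2] = 4.5 (similar calculation)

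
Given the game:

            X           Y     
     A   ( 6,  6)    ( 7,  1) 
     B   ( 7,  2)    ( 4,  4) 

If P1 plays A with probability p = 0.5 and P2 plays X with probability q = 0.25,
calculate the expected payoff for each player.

E[P1] = 5.75, E[P2] = 2.875

Work:
E[P1] = p·q·π₁(A,X) + p·(1-q)·π₁(A,Y) + (1-p)·q·π₁(B,X) + (1-p)·(1-q)·π₁(B,Y)
= 0.5·0.25·6 + 0.5·0.75·7 + 0.5·0.25·7 + 0.5·0.75·4
= 5.75

E[P2] = 2.875 (similar calculation)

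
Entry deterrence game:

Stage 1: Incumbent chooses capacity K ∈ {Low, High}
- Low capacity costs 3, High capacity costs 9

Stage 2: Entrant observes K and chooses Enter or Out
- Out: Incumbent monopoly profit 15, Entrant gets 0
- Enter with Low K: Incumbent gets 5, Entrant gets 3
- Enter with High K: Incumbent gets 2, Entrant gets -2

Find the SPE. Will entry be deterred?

SPE: (High, Enter|Low, Out|High); Entry deterred. Incumbent net profit = 6

Work:
After Low K: Entrant enters (3 > 0)
After High K: Entrant stays out (-2 < 0)
Incumbent: Low → 5−3=2, High → 15−9=6
Incumbent chooses High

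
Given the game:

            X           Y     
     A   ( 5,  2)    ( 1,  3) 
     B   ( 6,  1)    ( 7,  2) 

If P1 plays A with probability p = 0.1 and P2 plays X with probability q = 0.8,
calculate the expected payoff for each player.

E[P1] = 6.0, E[P2] = 1.3

Work:
E[P1] = p·q·π₁(A,X) + p·(1-q)·π₁(A,Y) + (1-p)·q·π₁(B,X) + (1-p)·(1-q)·π₁(B,Y)
= 0.1·0.8·5 + 0.1·0.2·1 + 0.9·0.8·6 + 0.9·0.2·7
= 6.0

E[P2] = 1.3 (similar calculation)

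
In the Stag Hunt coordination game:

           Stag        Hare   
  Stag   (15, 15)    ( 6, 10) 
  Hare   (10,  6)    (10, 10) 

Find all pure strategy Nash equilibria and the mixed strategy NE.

Pure NE: (Stag, Stag) and (Hare, Hare); Mixed NE: p = 0.4444, q = 0.4444

Work:
Check pure NE:
(Stag, Stag): (15, 15) - no unilateral deviation beneficial
(Hare, Hare): (10, 10) - no unilateral deviation beneficial
Mixed NE: P1 plays Stag with p = 0.4444, P2 plays Stag with q = 0.4444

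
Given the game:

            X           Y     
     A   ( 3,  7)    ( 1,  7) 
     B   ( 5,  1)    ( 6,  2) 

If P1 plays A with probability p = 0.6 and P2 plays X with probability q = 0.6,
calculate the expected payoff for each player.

E[P1] = 3.48, E[P2] = 4.76

Work:
E[P1] = p·q·π₁(A,X) + p·(1-q)·π₁(A,Y) + (1-p)·q·π₁(B,X) + (1-p)·(1-q)·π₁(B,Y)
= 0.6·0.6·3 + 0.6·0.4·1 + 0.4·0.6·5 + 0.4·0.4·6
= 3.48

E[P2] = 4.76 (similar calculation)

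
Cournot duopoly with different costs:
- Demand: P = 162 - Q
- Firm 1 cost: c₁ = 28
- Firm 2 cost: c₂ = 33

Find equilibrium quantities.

q₁* = 46.33, q₂* = 41.33

Work:
Reaction: q₁ = (162 - 28 - q₂)/2
Reaction: q₂ = (162 - 33 - q₁)/2
Solve simultaneously:
q₁* = (162 - 2×28 + 33)/3 = 46.33
q₂* = (162 - 2×33 + 28)/3 = 41.33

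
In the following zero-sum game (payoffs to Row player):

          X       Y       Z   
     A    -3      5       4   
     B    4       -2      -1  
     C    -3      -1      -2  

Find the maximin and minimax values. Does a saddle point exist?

Maximin = -2, Minimax = 4, Saddle: False

Work:
Row minimums: [-3, -2, -3] → maximin = -2
Column maximums: [4, 5, 4] → minimax = 4
No saddle point (maximin ≠ minimax). Mixed strategy needed.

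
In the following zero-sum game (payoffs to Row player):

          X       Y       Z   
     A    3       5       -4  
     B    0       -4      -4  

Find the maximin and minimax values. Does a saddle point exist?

Maximin = -4, Minimax = -4, Saddle: True

Work:
Row minimums: [-4, -4] → maximin = -4
Column maximums: [3, 5, -4] → minimax = -4
Saddle point exists! Game value = -4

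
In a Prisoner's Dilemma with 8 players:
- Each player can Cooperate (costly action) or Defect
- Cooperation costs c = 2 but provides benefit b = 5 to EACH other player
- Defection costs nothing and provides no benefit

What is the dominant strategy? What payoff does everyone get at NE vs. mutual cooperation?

Dominant: Defect; NE payoff = 0; Coop payoff = 33

Work:
Defect dominates (saves cost c = 2, benefit to others is external)
NE: All defect → everyone gets 0
If all cooperate: each receives (7)×5 - 2 = 33
Social dilemma: 33 > 0 but NE gives 0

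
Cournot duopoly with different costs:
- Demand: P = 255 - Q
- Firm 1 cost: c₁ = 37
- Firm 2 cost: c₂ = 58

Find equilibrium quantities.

q₁* = 79.67, q₂* = 58.67

Work:
Reaction: q₁ = (255 - 37 - q₂)/2
Reaction: q₂ = (255 - 58 - q₁)/2
Solve simultaneously:
q₁* = (255 - 2×37 + 58)/3 = 79.67
q₂* = (255 - 2×58 + 37)/3 = 58.67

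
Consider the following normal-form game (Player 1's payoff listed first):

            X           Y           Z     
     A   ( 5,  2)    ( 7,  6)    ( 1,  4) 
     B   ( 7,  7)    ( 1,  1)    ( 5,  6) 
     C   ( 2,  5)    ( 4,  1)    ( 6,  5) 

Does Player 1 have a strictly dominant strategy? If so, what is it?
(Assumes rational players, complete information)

No strictly dominant strategy exists for Player 1

Work:
A strategy strictly dominates another if it gives a strictly higher payoff against every opponent action. Compare each pair of P1's strategies column-by-column:
  A vs B: [5 vs 7, 7 vs 1, 1 vs 5] → A does not strictly dominate B (column X: 5 ≤ 7)
  A vs C: [5 vs 2, 7 vs 4, 1 vs 6] → A does not strictly dominate C (column Z: 1 ≤ 6)
  B vs A: [7 vs 5, 1 vs 7, 5 vs 1] → B does not strictly dominate A (column Y: 1 ≤ 7)
  B vs C: [7 vs 2, 1 vs 4, 5 vs 6] → B does not strictly dominate C (column Y: 1 ≤ 4)
  C vs A: [2 vs 5, 4 vs 7, 6 vs 1] → C does not strictly dominate A (column X: 2 ≤ 5)
  C vs B: [2 vs 7, 4 vs 1, 6 vs 5] → C does not strictly dominate B (column X: 2 ≤ 7)
No single strategy strictly dominates all others → no strictly dominant strategy.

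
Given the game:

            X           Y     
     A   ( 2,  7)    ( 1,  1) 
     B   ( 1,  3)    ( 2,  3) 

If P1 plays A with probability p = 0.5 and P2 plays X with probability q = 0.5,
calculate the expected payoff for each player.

E[P1] = 1.5, E[P2] = 3.5

Work:
E[P1] = p·q·π₁(A,X) + p·(1-q)·π₁(A,Y) + (1-p)·q·π₁(B,X) + (1-p)·(1-q)·π₁(B,Y)
= 0.5·0.5·2 + 0.5·0.5·1 + 0.5·0.5·1 + 0.5·0.5·2
= 1.5

E[P2] = 3.5 (similar calculation)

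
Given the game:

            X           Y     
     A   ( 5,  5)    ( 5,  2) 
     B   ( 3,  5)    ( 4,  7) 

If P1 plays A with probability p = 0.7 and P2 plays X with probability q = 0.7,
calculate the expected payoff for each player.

E[P1] = 4.49, E[P2] = 4.55

Work:
E[P1] = p·q·π₁(A,X) + p·(1-q)·π₁(A,Y) + (1-p)·q·π₁(B,X) + (1-p)·(1-q)·π₁(B,Y)
= 0.7·0.7·5 + 0.7·0.3·5 + 0.3·0.7·3 + 0.3·0.3·4
= 4.49

E[P2] = 4.55 (similar calculation)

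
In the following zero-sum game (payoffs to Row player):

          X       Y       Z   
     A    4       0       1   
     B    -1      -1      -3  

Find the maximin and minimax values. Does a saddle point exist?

Maximin = 0, Minimax = 0, Saddle: True

Work:
Row minimums: [0, -3] → maximin = 0
Column maximums: [4, 0, 1] → minimax = 0
Saddle point exists! Game value = 0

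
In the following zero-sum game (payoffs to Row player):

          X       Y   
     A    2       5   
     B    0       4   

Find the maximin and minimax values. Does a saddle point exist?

Maximin = 2, Minimax = 2, Saddle: True

Work:
Row minimums: [2, 0] → maximin = 2
Column maximums: [2, 5] → minimax = 2
Saddle point exists! Game value = 2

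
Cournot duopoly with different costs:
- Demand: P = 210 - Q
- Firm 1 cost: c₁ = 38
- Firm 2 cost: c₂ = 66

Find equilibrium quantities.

q₁* = 66.67, q₂* = 38.67

Work:
Reaction: q₁ = (210 - 38 - q₂)/2
Reaction: q₂ = (210 - 66 - q₁)/2
Solve simultaneously:
q₁* = (210 - 2×38 + 66)/3 = 66.67
q₂* = (210 - 2×66 + 38)/3 = 38.67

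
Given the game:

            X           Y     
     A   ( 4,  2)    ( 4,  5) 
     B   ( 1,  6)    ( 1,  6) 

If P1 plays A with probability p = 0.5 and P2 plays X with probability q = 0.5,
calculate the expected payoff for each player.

E[P1] = 2.5, E[P2] = 4.75

Work:
E[P1] = p·q·π₁(A,X) + p·(1-q)·π₁(A,Y) + (1-p)·q·π₁(B,X) + (1-p)·(1-q)·π₁(B,Y)
= 0.5·0.5·4 + 0.5·0.5·4 + 0.5·0.5·1 + 0.5·0.5·1
= 2.5

E[P2] = 4.75 (similar calculation)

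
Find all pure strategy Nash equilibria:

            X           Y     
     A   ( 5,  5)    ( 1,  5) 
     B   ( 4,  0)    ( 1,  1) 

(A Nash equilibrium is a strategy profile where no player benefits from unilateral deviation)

Nash equilibrium: (A, X), (A, Y), (B, Y)

Work:
Best responses:
  P1 vs X: payoffs [5, 4] → best response A (payoff 5)
  P1 vs Y: payoffs [1, 1] → best response A/B (payoff 1)
  P2 vs A: payoffs [5, 5] → best response X/Y (payoff 5)
  P2 vs B: payoffs [0, 1] → best response Y (payoff 1)
Mutual best responses: (A,X), (A,Y), (B,Y) → Nash equilibria.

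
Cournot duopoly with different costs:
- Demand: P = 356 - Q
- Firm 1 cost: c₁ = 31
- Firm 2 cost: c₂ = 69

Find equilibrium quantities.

q₁* = 121.0, q₂* = 83.0

Work:
Reaction: q₁ = (356 - 31 - q₂)/2
Reaction: q₂ = (356 - 69 - q₁)/2
Solve simultaneously:
q₁* = (356 - 2×31 + 69)/3 = 121.0
q₂* = (356 - 2×69 + 31)/3 = 83.0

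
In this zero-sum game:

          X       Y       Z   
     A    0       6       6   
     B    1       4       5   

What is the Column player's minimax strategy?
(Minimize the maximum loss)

Column should play X, value = 1

Work:
Column player minimizes Row's maximum payoff:
Column X: max payoff to Row = 1
Column Y: max payoff to Row = 6
Column Z: max payoff to Row = 6
Minimum is 1, achieved by column X.
Minimax strategy: X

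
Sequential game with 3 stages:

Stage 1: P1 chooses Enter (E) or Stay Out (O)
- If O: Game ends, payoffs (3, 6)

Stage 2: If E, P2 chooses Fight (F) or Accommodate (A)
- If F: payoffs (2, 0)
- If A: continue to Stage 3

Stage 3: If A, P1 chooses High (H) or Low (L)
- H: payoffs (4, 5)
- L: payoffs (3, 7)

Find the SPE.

SPE: (E, A, H); Outcome (4, 5)

Work:
Stage 3: P1 chooses H (4 vs 3)
Stage 2: P2: F->0, A->5 (anticipating H). Choose A
Stage 1: P1: O->3, E->4 (anticipating A, H). Choose E
SPE path: E -> A -> H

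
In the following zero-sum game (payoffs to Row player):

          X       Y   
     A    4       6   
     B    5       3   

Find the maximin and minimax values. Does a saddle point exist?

Maximin = 4, Minimax = 5, Saddle: False

Work:
Row minimums: [4, 3] → maximin = 4
Column maximums: [5, 6] → minimax = 5
No saddle point (maximin ≠ minimax). Mixed strategy needed.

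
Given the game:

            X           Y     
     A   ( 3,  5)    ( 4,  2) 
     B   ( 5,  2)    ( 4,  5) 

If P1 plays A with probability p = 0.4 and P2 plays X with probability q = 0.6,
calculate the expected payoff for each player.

E[P1] = 4.12, E[P2] = 3.44

Work:
E[P1] = p·q·π₁(A,X) + p·(1-q)·π₁(A,Y) + (1-p)·q·π₁(B,X) + (1-p)·(1-q)·π₁(B,Y)
= 0.4·0.6·3 + 0.4·0.4·4 + 0.6·0.6·5 + 0.6·0.4·4
= 4.12

E[P2] = 3.44 (similar calculation)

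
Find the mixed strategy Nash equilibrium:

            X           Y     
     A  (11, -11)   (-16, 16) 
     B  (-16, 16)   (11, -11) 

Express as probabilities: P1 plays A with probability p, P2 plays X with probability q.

p = 0.5, q = 0.5

Work:
Find probabilities that make opponent indifferent:
P2 chooses q to make P1 indifferent between A and B
P1 chooses p to make P2 indifferent between X and Y
Mixed NE: P1 plays (A: 0.5, B: 0.5), P2 plays (X: 0.5, Y: 0.5)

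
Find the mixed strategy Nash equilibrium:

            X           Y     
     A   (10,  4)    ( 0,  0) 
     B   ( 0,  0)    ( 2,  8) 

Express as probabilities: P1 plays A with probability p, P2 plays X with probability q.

p = 0.6667, q = 0.1667

Work:
Find probabilities that make opponent indifferent:
P2 chooses q to make P1 indifferent between A and B
P1 chooses p to make P2 indifferent between X and Y
Mixed NE: P1 plays (A: 0.6667, B: 0.3333), P2 plays (X: 0.1667, Y: 0.8333)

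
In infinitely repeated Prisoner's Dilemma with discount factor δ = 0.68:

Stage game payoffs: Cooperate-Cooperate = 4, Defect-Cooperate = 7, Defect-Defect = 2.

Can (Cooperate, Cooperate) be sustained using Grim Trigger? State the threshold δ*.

δ* = 0.6; since δ = 0.68 ≥ 0.6, cooperation can be sustained

Work:
For Grim Trigger:
Cooperate forever: 4/(1-δ)
Defect then punished: 7 + 2·δ/(1-δ)
Need: 4/(1-δ) ≥ 7 + 2·δ/(1-δ)
Solving: δ ≥ (T-R)/(T-P) = (7-4)/(7-2) = 0.6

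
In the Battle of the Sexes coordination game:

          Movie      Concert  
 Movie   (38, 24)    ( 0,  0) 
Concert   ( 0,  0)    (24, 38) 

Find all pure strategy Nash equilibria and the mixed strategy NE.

Pure NE: (Movie, Movie) and (Concert, Concert); Mixed NE: p = 0.6129, q = 0.3871

Work:
Check pure NE:
(Movie, Movie): (38, 24) - no unilateral deviation beneficial
(Concert, Concert): (24, 38) - no unilateral deviation beneficial
Mixed NE: P1 plays Movie with p = 0.6129, P2 plays Movie with q = 0.3871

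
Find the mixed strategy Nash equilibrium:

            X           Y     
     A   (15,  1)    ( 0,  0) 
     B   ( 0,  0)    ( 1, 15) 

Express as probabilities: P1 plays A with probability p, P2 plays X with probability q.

p = 0.9375, q = 0.0625

Work:
Find probabilities that make opponent indifferent:
P2 chooses q to make P1 indifferent between A and B
P1 chooses p to make P2 indifferent between X and Y
Mixed NE: P1 plays (A: 0.9375, B: 0.0625), P2 plays (X: 0.0625, Y: 0.9375)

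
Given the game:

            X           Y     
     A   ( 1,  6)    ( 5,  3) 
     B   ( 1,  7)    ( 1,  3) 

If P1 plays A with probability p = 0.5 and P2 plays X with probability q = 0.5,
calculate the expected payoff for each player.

E[P1] = 2.0, E[P2] = 4.75

Work:
E[P1] = p·q·π₁(A,X) + p·(1-q)·π₁(A,Y) + (1-p)·q·π₁(B,X) + (1-p)·(1-q)·π₁(B,Y)
= 0.5·0.5·1 + 0.5·0.5·5 + 0.5·0.5·1 + 0.5·0.5·1
= 2.0

E[P2] = 4.75 (similar calculation)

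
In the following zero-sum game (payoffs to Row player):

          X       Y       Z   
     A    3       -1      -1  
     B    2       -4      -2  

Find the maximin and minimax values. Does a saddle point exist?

Maximin = -1, Minimax = -1, Saddle: True

Work:
Row minimums: [-1, -4] → maximin = -1
Column maximums: [3, -1, -1] → minimax = -1
Saddle point exists! Game value = -1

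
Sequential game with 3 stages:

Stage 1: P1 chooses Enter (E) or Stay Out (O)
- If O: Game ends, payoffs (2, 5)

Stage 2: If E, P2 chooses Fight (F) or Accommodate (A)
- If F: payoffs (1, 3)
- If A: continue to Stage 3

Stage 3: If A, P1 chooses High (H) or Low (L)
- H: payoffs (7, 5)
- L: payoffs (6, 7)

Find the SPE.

SPE: (E, A, H); Outcome (7, 5)

Work:
Stage 3: P1 chooses H (7 vs 6)
Stage 2: P2: F->3, A->5 (anticipating H). Choose A
Stage 1: P1: O->2, E->7 (anticipating A, H). Choose E
SPE path: E -> A -> H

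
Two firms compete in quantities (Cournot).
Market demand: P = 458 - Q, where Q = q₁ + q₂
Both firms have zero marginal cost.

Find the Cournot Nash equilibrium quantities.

q₁* = q₂* = 152.67; P* = 152.67

Work:
Profit: π_i = P·q_i = (a - q_i - q_j)·q_i
FOC: ∂π_i/∂q_i = a - 2q_i - q_j = 0
Reaction function: q_i = (458 - q_j)/2
Symmetry: q* = 458/3 = 152.67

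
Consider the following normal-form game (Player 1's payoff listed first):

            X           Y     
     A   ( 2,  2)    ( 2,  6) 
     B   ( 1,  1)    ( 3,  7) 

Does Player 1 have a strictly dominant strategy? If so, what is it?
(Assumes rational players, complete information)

No strictly dominant strategy exists for Player 1

Work:
A strategy strictly dominates another if it gives a strictly higher payoff against every opponent action. Compare each pair of P1's strategies column-by-column:
  A vs B: [2 vs 1, 2 vs 3] → A does not strictly dominate B (column Y: 2 ≤ 3)
  B vs A: [1 vs 2, 3 vs 2] → B does not strictly dominate A (column X: 1 ≤ 2)
No single strategy strictly dominates all others → no strictly dominant strategy.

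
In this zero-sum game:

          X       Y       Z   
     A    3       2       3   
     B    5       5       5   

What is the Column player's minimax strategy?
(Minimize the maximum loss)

Column should play X or Y or Z (all achieve the minimum), value = 5

Work:
Column player minimizes Row's maximum payoff:
Column X: max payoff to Row = 5
Column Y: max payoff to Row = 5
Column Z: max payoff to Row = 5
Minimum is 5, achieved by columns X, Y, Z (tied).
Each of X or Y or Z is a minimax strategy.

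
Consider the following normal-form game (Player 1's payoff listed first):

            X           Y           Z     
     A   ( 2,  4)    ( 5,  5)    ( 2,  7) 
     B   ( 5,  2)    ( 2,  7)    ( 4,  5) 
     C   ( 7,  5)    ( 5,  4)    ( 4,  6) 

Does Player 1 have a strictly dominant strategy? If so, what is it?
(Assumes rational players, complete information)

No strictly dominant strategy exists for Player 1

Work:
A strategy strictly dominates another if it gives a strictly higher payoff against every opponent action. Compare each pair of P1's strategies column-by-column:
  A vs B: [2 vs 5, 5 vs 2, 2 vs 4] → A does not strictly dominate B (column X: 2 ≤ 5)
  A vs C: [2 vs 7, 5 vs 5, 2 vs 4] → A does not strictly dominate C (column X: 2 ≤ 7)
  B vs A: [5 vs 2, 2 vs 5, 4 vs 2] → B does not strictly dominate A (column Y: 2 ≤ 5)
  B vs C: [5 vs 7, 2 vs 5, 4 vs 4] → B does not strictly dominate C (column X: 5 ≤ 7)
  C vs A: [7 vs 2, 5 vs 5, 4 vs 2] → C does not strictly dominate A (column Y: 5 ≤ 5)
  C vs B: [7 vs 5, 5 vs 2, 4 vs 4] → C does not strictly dominate B (column Z: 4 ≤ 4)
No single strategy strictly dominates all others → no strictly dominant strategy.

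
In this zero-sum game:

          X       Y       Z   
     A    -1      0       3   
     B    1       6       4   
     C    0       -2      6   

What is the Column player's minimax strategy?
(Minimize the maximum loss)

Column should play X, value = 1

Work:
Column player minimizes Row's maximum payoff:
Column X: max payoff to Row = 1
Column Y: max payoff to Row = 6
Column Z: max payoff to Row = 6
Minimum is 1, achieved by column X.
Minimax strategy: X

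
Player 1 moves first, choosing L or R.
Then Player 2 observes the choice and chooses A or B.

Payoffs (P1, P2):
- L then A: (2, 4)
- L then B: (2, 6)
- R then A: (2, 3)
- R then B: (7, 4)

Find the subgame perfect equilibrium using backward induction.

P1 plays R, P2 plays B after L and B after R; Payoff (7, 4)

Work:
Backward induction:
After L: P2 chooses B → P1 gets 2
After R: P2 chooses B → P1 gets 7
P1 chooses R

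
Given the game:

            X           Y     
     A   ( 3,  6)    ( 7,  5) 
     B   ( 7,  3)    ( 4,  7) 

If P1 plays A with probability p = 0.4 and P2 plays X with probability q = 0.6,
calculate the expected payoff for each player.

E[P1] = 5.32, E[P2] = 5.0

Work:
E[P1] = p·q·π₁(A,X) + p·(1-q)·π₁(A,Y) + (1-p)·q·π₁(B,X) + (1-p)·(1-q)·π₁(B,Y)
= 0.4·0.6·3 + 0.4·0.4·7 + 0.6·0.6·7 + 0.6·0.4·4
= 5.32

E[P2] = 5.0 (similar calculation)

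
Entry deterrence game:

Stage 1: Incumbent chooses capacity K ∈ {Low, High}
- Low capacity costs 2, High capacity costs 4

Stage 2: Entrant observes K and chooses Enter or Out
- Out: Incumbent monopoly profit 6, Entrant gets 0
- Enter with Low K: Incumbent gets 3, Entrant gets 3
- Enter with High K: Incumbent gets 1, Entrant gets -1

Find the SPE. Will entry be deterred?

SPE: (High, Enter|Low, Out|High); Entry deterred. Incumbent net profit = 2

Work:
After Low K: Entrant enters (3 > 0)
After High K: Entrant stays out (-1 < 0)
Incumbent: Low → 3−2=1, High → 6−4=2
Incumbent chooses High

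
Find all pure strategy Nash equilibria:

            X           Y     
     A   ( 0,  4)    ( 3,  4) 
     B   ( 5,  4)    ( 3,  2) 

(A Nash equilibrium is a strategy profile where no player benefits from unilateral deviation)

Nash equilibrium: (A, Y), (B, X)

Work:
Best responses:
  P1 vs X: payoffs [0, 5] → best response B (payoff 5)
  P1 vs Y: payoffs [3, 3] → best response A/B (payoff 3)
  P2 vs A: payoffs [4, 4] → best response X/Y (payoff 4)
  P2 vs B: payoffs [4, 2] → best response X (payoff 4)
Mutual best responses: (A,Y), (B,X) → Nash equilibria.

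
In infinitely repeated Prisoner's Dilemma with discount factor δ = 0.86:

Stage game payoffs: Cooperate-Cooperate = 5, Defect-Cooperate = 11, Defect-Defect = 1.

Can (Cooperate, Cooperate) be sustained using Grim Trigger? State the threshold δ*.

δ* = 0.6; since δ = 0.86 ≥ 0.6, cooperation can be sustained

Work:
For Grim Trigger:
Cooperate forever: 5/(1-δ)
Defect then punished: 11 + 1·δ/(1-δ)
Need: 5/(1-δ) ≥ 11 + 1·δ/(1-δ)
Solving: δ ≥ (T-R)/(T-P) = (11-5)/(11-1) = 0.6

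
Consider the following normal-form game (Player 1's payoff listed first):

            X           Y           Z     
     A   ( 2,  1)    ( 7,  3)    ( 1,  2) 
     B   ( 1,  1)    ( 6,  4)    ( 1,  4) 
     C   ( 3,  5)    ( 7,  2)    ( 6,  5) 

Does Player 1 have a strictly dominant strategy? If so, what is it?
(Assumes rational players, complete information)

No strictly dominant strategy exists for Player 1

Work:
A strategy strictly dominates another if it gives a strictly higher payoff against every opponent action. Compare each pair of P1's strategies column-by-column:
  A vs B: [2 vs 1, 7 vs 6, 1 vs 1] → A does not strictly dominate B (column Z: 1 ≤ 1)
  A vs C: [2 vs 3, 7 vs 7, 1 vs 6] → A does not strictly dominate C (column X: 2 ≤ 3)
  B vs A: [1 vs 2, 6 vs 7, 1 vs 1] → B does not strictly dominate A (column X: 1 ≤ 2)
  B vs C: [1 vs 3, 6 vs 7, 1 vs 6] → B does not strictly dominate C (column X: 1 ≤ 3)
  C vs A: [3 vs 2, 7 vs 7, 6 vs 1] → C does not strictly dominate A (column Y: 7 ≤ 7)
  C vs B: [3 vs 1, 7 vs 6, 6 vs 1] → C strictly dominates B
No single strategy strictly dominates all others → no strictly dominant strategy.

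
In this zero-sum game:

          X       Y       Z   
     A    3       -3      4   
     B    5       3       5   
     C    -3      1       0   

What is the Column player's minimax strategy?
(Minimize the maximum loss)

Column should play Y, value = 3

Work:
Column player minimizes Row's maximum payoff:
Column X: max payoff to Row = 5
Column Y: max payoff to Row = 3
Column Z: max payoff to Row = 5
Minimum is 3, achieved by column Y.
Minimax strategy: Y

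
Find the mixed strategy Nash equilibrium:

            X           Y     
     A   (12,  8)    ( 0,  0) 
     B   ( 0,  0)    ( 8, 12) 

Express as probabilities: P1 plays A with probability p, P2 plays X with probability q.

p = 0.6, q = 0.4

Work:
Find probabilities that make opponent indifferent:
P2 chooses q to make P1 indifferent between A and B
P1 chooses p to make P2 indifferent between X and Y
Mixed NE: P1 plays (A: 0.6, B: 0.4), P2 plays (X: 0.4, Y: 0.6)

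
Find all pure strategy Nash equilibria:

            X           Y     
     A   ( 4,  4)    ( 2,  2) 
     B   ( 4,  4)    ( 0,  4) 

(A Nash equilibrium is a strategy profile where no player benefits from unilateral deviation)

Nash equilibrium: (A, X), (B, X)

Work:
Best responses:
  P1 vs X: payoffs [4, 4] → best response A/B (payoff 4)
  P1 vs Y: payoffs [2, 0] → best response A (payoff 2)
  P2 vs A: payoffs [4, 2] → best response X (payoff 4)
  P2 vs B: payoffs [4, 4] → best response X/Y (payoff 4)
Mutual best responses: (A,X), (B,X) → Nash equilibria.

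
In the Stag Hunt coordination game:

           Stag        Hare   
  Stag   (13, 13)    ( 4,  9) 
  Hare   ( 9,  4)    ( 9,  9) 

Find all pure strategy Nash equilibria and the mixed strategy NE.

Pure NE: (Stag, Stag) and (Hare, Hare); Mixed NE: p = 0.5556, q = 0.5556

Work:
Check pure NE:
(Stag, Stag): (13, 13) - no unilateral deviation beneficial
(Hare, Hare): (9, 9) - no unilateral deviation beneficial
Mixed NE: P1 plays Stag with p = 0.5556, P2 plays Stag with q = 0.5556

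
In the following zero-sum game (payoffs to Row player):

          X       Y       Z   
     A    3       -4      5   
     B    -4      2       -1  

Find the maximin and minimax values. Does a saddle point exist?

Maximin = -4, Minimax = 2, Saddle: False

Work:
Row minimums: [-4, -4] → maximin = -4
Column maximums: [3, 2, 5] → minimax = 2
No saddle point (maximin ≠ minimax). Mixed strategy needed.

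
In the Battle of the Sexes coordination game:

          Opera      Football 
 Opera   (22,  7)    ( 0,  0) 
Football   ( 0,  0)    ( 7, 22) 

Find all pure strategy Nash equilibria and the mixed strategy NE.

Pure NE: (Opera, Opera) and (Football, Football); Mixed NE: p = 0.7586, q = 0.2414

Work:
Check pure NE:
(Opera, Opera): (22, 7) - no unilateral deviation beneficial
(Football, Football): (7, 22) - no unilateral deviation beneficial
Mixed NE: P1 plays Opera with p = 0.7586, P2 plays Opera with q = 0.2414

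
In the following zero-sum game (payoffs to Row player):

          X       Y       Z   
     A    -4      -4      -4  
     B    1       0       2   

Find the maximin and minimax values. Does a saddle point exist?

Maximin = 0, Minimax = 0, Saddle: True

Work:
Row minimums: [-4, 0] → maximin = 0
Column maximums: [1, 0, 2] → minimax = 0
Saddle point exists! Game value = 0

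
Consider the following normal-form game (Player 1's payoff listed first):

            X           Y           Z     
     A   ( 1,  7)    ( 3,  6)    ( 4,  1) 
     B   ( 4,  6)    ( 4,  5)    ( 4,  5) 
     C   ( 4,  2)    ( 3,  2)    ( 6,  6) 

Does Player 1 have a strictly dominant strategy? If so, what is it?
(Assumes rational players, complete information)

No strictly dominant strategy exists for Player 1

Work:
A strategy strictly dominates another if it gives a strictly higher payoff against every opponent action. Compare each pair of P1's strategies column-by-column:
  A vs B: [1 vs 4, 3 vs 4, 4 vs 4] → A does not strictly dominate B (column X: 1 ≤ 4)
  A vs C: [1 vs 4, 3 vs 3, 4 vs 6] → A does not strictly dominate C (column X: 1 ≤ 4)
  B vs A: [4 vs 1, 4 vs 3, 4 vs 4] → B does not strictly dominate A (column Z: 4 ≤ 4)
  B vs C: [4 vs 4, 4 vs 3, 4 vs 6] → B does not strictly dominate C (column X: 4 ≤ 4)
  C vs A: [4 vs 1, 3 vs 3, 6 vs 4] → C does not strictly dominate A (column Y: 3 ≤ 3)
  C vs B: [4 vs 4, 3 vs 4, 6 vs 4] → C does not strictly dominate B (column X: 4 ≤ 4)
No single strategy strictly dominates all others → no strictly dominant strategy.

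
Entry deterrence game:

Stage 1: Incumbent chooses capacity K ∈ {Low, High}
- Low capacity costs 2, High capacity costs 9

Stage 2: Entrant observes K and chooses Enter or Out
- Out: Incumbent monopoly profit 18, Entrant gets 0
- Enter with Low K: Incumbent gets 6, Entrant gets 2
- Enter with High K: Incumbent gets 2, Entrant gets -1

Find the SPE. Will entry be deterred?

SPE: (High, Enter|Low, Out|High); Entry deterred. Incumbent net profit = 9

Work:
After Low K: Entrant enters (2 > 0)
After High K: Entrant stays out (-1 < 0)
Incumbent: Low → 6−2=4, High → 18−9=9
Incumbent chooses High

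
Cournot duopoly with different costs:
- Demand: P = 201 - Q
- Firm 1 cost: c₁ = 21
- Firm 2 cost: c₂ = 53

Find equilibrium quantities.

q₁* = 70.67, q₂* = 38.67

Work:
Reaction: q₁ = (201 - 21 - q₂)/2
Reaction: q₂ = (201 - 53 - q₁)/2
Solve simultaneously:
q₁* = (201 - 2×21 + 53)/3 = 70.67
q₂* = (201 - 2×53 + 21)/3 = 38.67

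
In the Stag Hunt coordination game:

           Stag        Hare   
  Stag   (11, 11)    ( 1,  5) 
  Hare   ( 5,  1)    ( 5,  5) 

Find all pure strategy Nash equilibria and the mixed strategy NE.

Pure NE: (Stag, Stag) and (Hare, Hare); Mixed NE: p = 0.4, q = 0.4

Work:
Check pure NE:
(Stag, Stag): (11, 11) - no unilateral deviation beneficial
(Hare, Hare): (5, 5) - no unilateral deviation beneficial
Mixed NE: P1 plays Stag with p = 0.4, P2 plays Stag with q = 0.4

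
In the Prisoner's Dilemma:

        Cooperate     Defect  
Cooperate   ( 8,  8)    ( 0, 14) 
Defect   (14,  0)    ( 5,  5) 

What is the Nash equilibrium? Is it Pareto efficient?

(Defect, Defect) is NE; not Pareto efficient

Work:
Defect dominates Cooperate for both players:
If P2 cooperates: Defect (14) > Cooperate (8)
If P2 defects: Defect (5) > Cooperate (0)
NE: (Defect, Defect) with payoff (5, 5)
But (Cooperate, Cooperate) = (8, 8) Pareto dominates (5, 5)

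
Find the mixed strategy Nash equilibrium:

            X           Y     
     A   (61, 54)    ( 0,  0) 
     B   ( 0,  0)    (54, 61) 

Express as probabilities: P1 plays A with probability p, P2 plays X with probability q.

p = 0.5304, q = 0.4696

Work:
Find probabilities that make opponent indifferent:
P2 chooses q to make P1 indifferent between A and B
P1 chooses p to make P2 indifferent between X and Y
Mixed NE: P1 plays (A: 0.5304, B: 0.4696), P2 plays (X: 0.4696, Y: 0.5304)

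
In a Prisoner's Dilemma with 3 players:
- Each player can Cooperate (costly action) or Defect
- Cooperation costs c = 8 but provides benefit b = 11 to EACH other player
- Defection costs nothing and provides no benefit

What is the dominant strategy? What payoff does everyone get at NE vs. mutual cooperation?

Dominant: Defect; NE payoff = 0; Coop payoff = 14

Work:
Defect dominates (saves cost c = 8, benefit to others is external)
NE: All defect → everyone gets 0
If all cooperate: each receives (2)×11 - 8 = 14
Social dilemma: 14 > 0 but NE gives 0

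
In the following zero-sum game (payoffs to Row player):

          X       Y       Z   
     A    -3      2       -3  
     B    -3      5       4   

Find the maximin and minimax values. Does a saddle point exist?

Maximin = -3, Minimax = -3, Saddle: True

Work:
Row minimums: [-3, -3] → maximin = -3
Column maximums: [-3, 5, 4] → minimax = -3
Saddle point exists! Game value = -3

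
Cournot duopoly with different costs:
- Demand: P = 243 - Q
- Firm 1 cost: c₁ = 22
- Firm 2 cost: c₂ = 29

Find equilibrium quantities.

q₁* = 76.0, q₂* = 69.0

Work:
Reaction: q₁ = (243 - 22 - q₂)/2
Reaction: q₂ = (243 - 29 - q₁)/2
Solve simultaneously:
q₁* = (243 - 2×22 + 29)/3 = 76.0
q₂* = (243 - 2×29 + 22)/3 = 69.0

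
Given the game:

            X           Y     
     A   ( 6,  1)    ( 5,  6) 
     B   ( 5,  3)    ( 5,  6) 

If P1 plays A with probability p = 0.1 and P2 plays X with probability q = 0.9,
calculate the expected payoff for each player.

E[P1] = 5.09, E[P2] = 3.12

Work:
E[P1] = p·q·π₁(A,X) + p·(1-q)·π₁(A,Y) + (1-p)·q·π₁(B,X) + (1-p)·(1-q)·π₁(B,Y)
= 0.1·0.9·6 + 0.1·0.1·5 + 0.9·0.9·5 + 0.9·0.1·5
= 5.09

E[P2] = 3.12 (similar calculation)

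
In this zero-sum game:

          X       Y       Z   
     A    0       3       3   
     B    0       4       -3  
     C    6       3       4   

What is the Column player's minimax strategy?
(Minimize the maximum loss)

Column should play Y or Z (all achieve the minimum), value = 4

Work:
Column player minimizes Row's maximum payoff:
Column X: max payoff to Row = 6
Column Y: max payoff to Row = 4
Column Z: max payoff to Row = 4
Minimum is 4, achieved by columns Y, Z (tied).
Each of Y or Z is a minimax strategy.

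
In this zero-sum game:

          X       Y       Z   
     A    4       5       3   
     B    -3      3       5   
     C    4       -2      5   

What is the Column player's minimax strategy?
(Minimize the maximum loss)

Column should play X, value = 4

Work:
Column player minimizes Row's maximum payoff:
Column X: max payoff to Row = 4
Column Y: max payoff to Row = 5
Column Z: max payoff to Row = 5
Minimum is 4, achieved by column X.
Minimax strategy: X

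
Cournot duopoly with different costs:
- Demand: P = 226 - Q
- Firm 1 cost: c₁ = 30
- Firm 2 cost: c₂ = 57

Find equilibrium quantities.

q₁* = 74.33, q₂* = 47.33

Work:
Reaction: q₁ = (226 - 30 - q₂)/2
Reaction: q₂ = (226 - 57 - q₁)/2
Solve simultaneously:
q₁* = (226 - 2×30 + 57)/3 = 74.33
q₂* = (226 - 2×57 + 30)/3 = 47.33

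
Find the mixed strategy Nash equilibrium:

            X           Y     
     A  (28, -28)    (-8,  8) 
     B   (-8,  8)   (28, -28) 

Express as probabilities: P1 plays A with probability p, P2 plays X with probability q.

p = 0.5, q = 0.5

Work:
Find probabilities that make opponent indifferent:
P2 chooses q to make P1 indifferent between A and B
P1 chooses p to make P2 indifferent between X and Y
Mixed NE: P1 plays (A: 0.5, B: 0.5), P2 plays (X: 0.5, Y: 0.5)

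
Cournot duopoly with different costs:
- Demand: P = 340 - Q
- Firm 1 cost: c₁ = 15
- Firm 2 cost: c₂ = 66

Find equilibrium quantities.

q₁* = 125.33, q₂* = 74.33

Work:
Reaction: q₁ = (340 - 15 - q₂)/2
Reaction: q₂ = (340 - 66 - q₁)/2
Solve simultaneously:
q₁* = (340 - 2×15 + 66)/3 = 125.33
q₂* = (340 - 2×66 + 15)/3 = 74.33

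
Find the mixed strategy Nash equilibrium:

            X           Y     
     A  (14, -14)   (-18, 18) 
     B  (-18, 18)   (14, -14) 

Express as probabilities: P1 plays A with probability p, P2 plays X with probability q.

p = 0.5, q = 0.5

Work:
Find probabilities that make opponent indifferent:
P2 chooses q to make P1 indifferent between A and B
P1 chooses p to make P2 indifferent between X and Y
Mixed NE: P1 plays (A: 0.5, B: 0.5), P2 plays (X: 0.5, Y: 0.5)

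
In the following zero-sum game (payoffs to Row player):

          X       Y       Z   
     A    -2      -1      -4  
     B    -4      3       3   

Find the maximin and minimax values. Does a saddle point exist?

Maximin = -4, Minimax = -2, Saddle: False

Work:
Row minimums: [-4, -4] → maximin = -4
Column maximums: [-2, 3, 3] → minimax = -2
No saddle point (maximin ≠ minimax). Mixed strategy needed.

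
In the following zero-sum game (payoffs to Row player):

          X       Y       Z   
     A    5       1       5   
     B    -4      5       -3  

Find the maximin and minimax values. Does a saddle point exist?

Maximin = 1, Minimax = 5, Saddle: False

Work:
Row minimums: [1, -4] → maximin = 1
Column maximums: [5, 5, 5] → minimax = 5
No saddle point (maximin ≠ minimax). Mixed strategy needed.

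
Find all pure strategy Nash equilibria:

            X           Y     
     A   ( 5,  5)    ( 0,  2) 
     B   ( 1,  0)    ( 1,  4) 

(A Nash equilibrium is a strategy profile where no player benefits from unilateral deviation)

Nash equilibrium: (A, X), (B, Y)

Work:
Best responses:
  P1 vs X: payoffs [5, 1] → best response A (payoff 5)
  P1 vs Y: payoffs [0, 1] → best response B (payoff 1)
  P2 vs A: payoffs [5, 2] → best response X (payoff 5)
  P2 vs B: payoffs [0, 4] → best response Y (payoff 4)
Mutual best responses: (A,X), (B,Y) → Nash equilibria.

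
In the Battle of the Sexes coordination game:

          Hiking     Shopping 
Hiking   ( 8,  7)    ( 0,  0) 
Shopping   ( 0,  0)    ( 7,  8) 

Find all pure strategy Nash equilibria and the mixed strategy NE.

Pure NE: (Hiking, Hiking) and (Shopping, Shopping); Mixed NE: p = 0.5333, q = 0.4667

Work:
Check pure NE:
(Hiking, Hiking): (8, 7) - no unilateral deviation beneficial
(Shopping, Shopping): (7, 8) - no unilateral deviation beneficial
Mixed NE: P1 plays Hiking with p = 0.5333, P2 plays Hiking with q = 0.4667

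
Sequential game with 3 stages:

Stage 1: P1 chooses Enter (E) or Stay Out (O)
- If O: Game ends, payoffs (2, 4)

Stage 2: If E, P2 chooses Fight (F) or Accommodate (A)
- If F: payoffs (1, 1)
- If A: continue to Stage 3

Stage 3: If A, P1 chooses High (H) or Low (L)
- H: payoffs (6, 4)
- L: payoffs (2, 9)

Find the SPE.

SPE: (E, A, H); Outcome (6, 4)

Work:
Stage 3: P1 chooses H (6 vs 2)
Stage 2: P2: F->1, A->4 (anticipating H). Choose A
Stage 1: P1: O->2, E->6 (anticipating A, H). Choose E
SPE path: E -> A -> H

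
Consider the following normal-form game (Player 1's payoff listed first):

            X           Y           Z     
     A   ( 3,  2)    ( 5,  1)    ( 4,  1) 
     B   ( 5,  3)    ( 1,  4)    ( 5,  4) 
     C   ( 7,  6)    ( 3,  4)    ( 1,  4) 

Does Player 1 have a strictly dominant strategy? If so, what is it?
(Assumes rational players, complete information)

No strictly dominant strategy exists for Player 1

Work:
A strategy strictly dominates another if it gives a strictly higher payoff against every opponent action. Compare each pair of P1's strategies column-by-column:
  A vs B: [3 vs 5, 5 vs 1, 4 vs 5] → A does not strictly dominate B (column X: 3 ≤ 5)
  A vs C: [3 vs 7, 5 vs 3, 4 vs 1] → A does not strictly dominate C (column X: 3 ≤ 7)
  B vs A: [5 vs 3, 1 vs 5, 5 vs 4] → B does not strictly dominate A (column Y: 1 ≤ 5)
  B vs C: [5 vs 7, 1 vs 3, 5 vs 1] → B does not strictly dominate C (column X: 5 ≤ 7)
  C vs A: [7 vs 3, 3 vs 5, 1 vs 4] → C does not strictly dominate A (column Y: 3 ≤ 5)
  C vs B: [7 vs 5, 3 vs 1, 1 vs 5] → C does not strictly dominate B (column Z: 1 ≤ 5)
No single strategy strictly dominates all others → no strictly dominant strategy.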